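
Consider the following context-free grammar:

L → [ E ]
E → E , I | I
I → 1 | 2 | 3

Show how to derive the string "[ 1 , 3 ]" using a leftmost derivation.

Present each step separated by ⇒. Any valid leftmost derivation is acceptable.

L ⇒ [ E ] ⇒ [ E , I ] ⇒ [ I , I ] ⇒ [ 1 , I ] ⇒ [ 1 , 3 ]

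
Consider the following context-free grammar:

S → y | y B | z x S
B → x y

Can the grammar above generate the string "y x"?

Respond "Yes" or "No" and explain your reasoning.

No - no valid derivation exists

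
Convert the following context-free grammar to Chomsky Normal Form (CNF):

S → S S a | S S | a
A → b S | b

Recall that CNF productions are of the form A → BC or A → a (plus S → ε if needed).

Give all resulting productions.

TA → a; S → a; TB → b; A → b; S → S X0; X0 → S TA; S → S S; A → TB S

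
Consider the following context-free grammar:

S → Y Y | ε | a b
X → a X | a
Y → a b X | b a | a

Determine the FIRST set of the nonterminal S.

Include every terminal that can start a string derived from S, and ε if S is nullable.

We compute FIRST(S) using the standard algorithm.
FIRST(S) = {a, b, ε}
FIRST(X) = {a}
FIRST(Y) = {a, b}
Therefore, FIRST(S) = {a, b, ε}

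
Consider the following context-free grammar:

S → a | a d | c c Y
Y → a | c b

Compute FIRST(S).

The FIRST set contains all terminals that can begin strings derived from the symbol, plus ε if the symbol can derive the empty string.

We compute FIRST(S) using the standard algorithm.
FIRST(S) = {a, c}
FIRST(Y) = {a, c}
Therefore, FIRST(S) = {a, c}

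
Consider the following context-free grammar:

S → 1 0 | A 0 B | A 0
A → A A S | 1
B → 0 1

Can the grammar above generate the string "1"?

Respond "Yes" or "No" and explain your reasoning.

No - no valid derivation exists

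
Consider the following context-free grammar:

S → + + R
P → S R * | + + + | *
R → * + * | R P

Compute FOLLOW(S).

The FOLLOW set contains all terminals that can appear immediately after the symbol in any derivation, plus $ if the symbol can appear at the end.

We compute FOLLOW(S) using the standard algorithm.
FOLLOW(S) starts with {$}.
FIRST(P) = {*, +}
FIRST(R) = {*}
FIRST(S) = {+}
FOLLOW(P) = {$, *, +}
FOLLOW(R) = {$, *, +}
FOLLOW(S) = {$, *}
Therefore, FOLLOW(S) = {$, *}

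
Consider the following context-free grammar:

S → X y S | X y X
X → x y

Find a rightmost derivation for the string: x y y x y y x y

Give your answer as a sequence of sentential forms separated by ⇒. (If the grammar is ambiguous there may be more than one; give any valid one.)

S ⇒ X y S ⇒ X y X y X ⇒ X y X y x y ⇒ X y x y y x y ⇒ x y y x y y x y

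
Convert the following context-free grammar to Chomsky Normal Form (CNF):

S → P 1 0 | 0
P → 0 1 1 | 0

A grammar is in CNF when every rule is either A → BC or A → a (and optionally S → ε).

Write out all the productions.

T1 → 1; T0 → 0; S → 0; P → 0; S → P X0; X0 → T1 T0; P → T0 X1; X1 → T1 T1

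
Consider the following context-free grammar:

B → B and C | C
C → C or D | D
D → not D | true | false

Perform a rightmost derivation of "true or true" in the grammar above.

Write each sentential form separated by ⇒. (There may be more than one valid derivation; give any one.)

B ⇒ C ⇒ C or D ⇒ C or true ⇒ D or true ⇒ true or true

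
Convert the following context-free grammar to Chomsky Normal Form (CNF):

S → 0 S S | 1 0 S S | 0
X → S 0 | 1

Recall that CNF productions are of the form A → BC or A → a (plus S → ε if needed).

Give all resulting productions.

T0 → 0; T1 → 1; S → 0; X → 1; S → T0 X0; X0 → S S; S → T1 X1; X1 → T0 X2; X2 → S S; X → S T0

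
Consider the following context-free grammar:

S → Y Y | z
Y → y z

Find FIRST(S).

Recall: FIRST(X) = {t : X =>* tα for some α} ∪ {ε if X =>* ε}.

We compute FIRST(S) using the standard algorithm.
FIRST(S) = {y, z}
FIRST(Y) = {y}
Therefore, FIRST(S) = {y, z}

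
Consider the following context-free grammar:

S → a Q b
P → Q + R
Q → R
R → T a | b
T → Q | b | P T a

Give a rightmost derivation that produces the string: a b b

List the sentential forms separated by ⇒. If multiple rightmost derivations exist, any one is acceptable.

S ⇒ a Q b ⇒ a R b ⇒ a b b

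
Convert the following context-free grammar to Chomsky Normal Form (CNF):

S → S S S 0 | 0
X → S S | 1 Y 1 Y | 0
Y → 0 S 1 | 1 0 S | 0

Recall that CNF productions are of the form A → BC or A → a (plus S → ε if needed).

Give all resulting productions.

T0 → 0; S → 0; T1 → 1; X → 0; Y → 0; S → S X0; X0 → S X1; X1 → S T0; X → S S; X → T1 X2; X2 → Y X3; X3 → T1 Y; Y → T0 X4; X4 → S T1; Y → T1 X5; X5 → T0 S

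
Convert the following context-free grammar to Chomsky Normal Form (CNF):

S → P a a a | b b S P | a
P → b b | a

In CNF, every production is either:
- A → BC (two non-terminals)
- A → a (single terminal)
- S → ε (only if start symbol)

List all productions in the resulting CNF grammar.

TA → a; TB → b; S → a; P → a; S → P X0; X0 → TA X1; X1 → TA TA; S → TB X2; X2 → TB X3; X3 → S P; P → TB TB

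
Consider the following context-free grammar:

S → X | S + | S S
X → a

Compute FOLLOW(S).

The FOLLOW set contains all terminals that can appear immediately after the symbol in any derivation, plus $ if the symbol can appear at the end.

We compute FOLLOW(S) using the standard algorithm.
FOLLOW(S) starts with {$}.
FIRST(S) = {a}
FIRST(X) = {a}
FOLLOW(S) = {$, +, a}
FOLLOW(X) = {$, +, a}
Therefore, FOLLOW(S) = {$, +, a}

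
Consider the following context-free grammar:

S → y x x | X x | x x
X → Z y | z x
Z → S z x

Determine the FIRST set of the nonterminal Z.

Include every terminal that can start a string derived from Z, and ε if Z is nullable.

We compute FIRST(Z) using the standard algorithm.
FIRST(S) = {x, y, z}
FIRST(X) = {x, y, z}
FIRST(Z) = {x, y, z}
Therefore, FIRST(Z) = {x, y, z}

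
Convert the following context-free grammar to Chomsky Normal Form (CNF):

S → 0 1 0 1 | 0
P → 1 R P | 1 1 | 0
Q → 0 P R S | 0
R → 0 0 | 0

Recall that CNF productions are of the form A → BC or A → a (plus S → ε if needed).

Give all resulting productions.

T0 → 0; T1 → 1; S → 0; P → 0; Q → 0; R → 0; S → T0 X0; X0 → T1 X1; X1 → T0 T1; P → T1 X2; X2 → R P; P → T1 T1; Q → T0 X3; X3 → P X4; X4 → R S; R → T0 T0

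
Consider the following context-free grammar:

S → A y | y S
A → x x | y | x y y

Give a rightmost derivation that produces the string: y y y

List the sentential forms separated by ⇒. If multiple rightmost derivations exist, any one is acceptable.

S ⇒ y S ⇒ y A y ⇒ y y y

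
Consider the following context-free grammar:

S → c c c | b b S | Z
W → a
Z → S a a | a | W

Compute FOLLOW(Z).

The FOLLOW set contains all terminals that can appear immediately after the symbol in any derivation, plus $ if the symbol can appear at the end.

We compute FOLLOW(Z) using the standard algorithm.
FOLLOW(S) starts with {$}.
FIRST(S) = {a, b, c}
FIRST(W) = {a}
FIRST(Z) = {a, b, c}
FOLLOW(S) = {$, a}
FOLLOW(W) = {$, a}
FOLLOW(Z) = {$, a}
Therefore, FOLLOW(Z) = {$, a}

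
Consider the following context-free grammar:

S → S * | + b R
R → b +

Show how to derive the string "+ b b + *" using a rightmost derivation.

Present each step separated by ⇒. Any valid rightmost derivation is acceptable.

S ⇒ S * ⇒ + b R * ⇒ + b b + *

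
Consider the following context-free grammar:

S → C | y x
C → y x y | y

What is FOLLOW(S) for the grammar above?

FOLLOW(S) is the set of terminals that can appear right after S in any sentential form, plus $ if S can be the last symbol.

We compute FOLLOW(S) using the standard algorithm.
FOLLOW(S) starts with {$}.
FIRST(C) = {y}
FIRST(S) = {y}
FOLLOW(C) = {$}
FOLLOW(S) = {$}
Therefore, FOLLOW(S) = {$}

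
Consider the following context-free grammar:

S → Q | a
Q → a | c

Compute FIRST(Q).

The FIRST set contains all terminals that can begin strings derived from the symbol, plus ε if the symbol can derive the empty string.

We compute FIRST(Q) using the standard algorithm.
FIRST(Q) = {a, c}
FIRST(S) = {a, c}
Therefore, FIRST(Q) = {a, c}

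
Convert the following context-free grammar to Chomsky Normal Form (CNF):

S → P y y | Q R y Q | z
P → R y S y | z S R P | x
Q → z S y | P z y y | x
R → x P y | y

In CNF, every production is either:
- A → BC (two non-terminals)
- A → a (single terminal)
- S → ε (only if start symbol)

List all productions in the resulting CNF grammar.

TY → y; S → z; TZ → z; P → x; Q → x; TX → x; R → y; S → P X0; X0 → TY TY; S → Q X1; X1 → R X2; X2 → TY Q; P → R X3; X3 → TY X4; X4 → S TY; P → TZ X5; X5 → S X6; X6 → R P; Q → TZ X7; X7 → S TY; Q → P X8; X8 → TZ X9; X9 → TY TY; R → TX X10; X10 → P TY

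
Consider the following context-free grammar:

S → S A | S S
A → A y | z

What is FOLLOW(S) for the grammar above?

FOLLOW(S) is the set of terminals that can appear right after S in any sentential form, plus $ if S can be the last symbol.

We compute FOLLOW(S) using the standard algorithm.
FOLLOW(S) starts with {$}.
FIRST(A) = {z}
FIRST(S) = {}
FOLLOW(A) = {$, y, z}
FOLLOW(S) = {$, z}
Therefore, FOLLOW(S) = {$, z}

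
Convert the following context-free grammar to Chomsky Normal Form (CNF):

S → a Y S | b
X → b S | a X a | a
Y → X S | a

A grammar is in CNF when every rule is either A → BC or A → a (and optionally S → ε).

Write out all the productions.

TA → a; S → b; TB → b; X → a; Y → a; S → TA X0; X0 → Y S; X → TB S; X → TA X1; X1 → X TA; Y → X S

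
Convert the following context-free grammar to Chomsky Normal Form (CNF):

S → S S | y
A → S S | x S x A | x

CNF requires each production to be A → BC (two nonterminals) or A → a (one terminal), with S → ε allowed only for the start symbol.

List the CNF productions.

S → y; TX → x; A → x; S → S S; A → S S; A → TX X0; X0 → S X1; X1 → TX A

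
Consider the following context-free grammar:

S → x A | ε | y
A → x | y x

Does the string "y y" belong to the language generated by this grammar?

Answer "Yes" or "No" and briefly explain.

No - no valid derivation exists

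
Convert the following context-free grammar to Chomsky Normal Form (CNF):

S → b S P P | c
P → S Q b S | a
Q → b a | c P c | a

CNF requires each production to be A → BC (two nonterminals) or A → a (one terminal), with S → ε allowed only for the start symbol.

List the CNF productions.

TB → b; S → c; P → a; TA → a; TC → c; Q → a; S → TB X0; X0 → S X1; X1 → P P; P → S X2; X2 → Q X3; X3 → TB S; Q → TB TA; Q → TC X4; X4 → P TC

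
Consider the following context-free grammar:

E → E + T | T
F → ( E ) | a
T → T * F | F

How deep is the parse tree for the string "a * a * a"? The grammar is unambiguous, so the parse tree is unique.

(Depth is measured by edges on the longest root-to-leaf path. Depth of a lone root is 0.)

5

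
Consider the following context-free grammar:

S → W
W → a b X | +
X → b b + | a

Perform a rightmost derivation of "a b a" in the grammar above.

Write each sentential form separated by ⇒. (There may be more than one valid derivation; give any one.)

S ⇒ W ⇒ a b X ⇒ a b a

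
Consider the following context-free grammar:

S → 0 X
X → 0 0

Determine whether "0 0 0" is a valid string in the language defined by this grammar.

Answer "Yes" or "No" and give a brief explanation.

Yes - a valid derivation exists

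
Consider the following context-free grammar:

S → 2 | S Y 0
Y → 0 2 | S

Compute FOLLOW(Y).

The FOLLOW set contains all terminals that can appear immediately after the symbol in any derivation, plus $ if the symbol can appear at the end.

We compute FOLLOW(Y) using the standard algorithm.
FOLLOW(S) starts with {$}.
FIRST(S) = {2}
FIRST(Y) = {0, 2}
FOLLOW(S) = {$, 0, 2}
FOLLOW(Y) = {0}
Therefore, FOLLOW(Y) = {0}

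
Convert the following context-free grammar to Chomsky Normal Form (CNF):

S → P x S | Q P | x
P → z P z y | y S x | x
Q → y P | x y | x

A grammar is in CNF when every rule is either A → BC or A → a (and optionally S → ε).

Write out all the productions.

TX → x; S → x; TZ → z; TY → y; P → x; Q → x; S → P X0; X0 → TX S; S → Q P; P → TZ X1; X1 → P X2; X2 → TZ TY; P → TY X3; X3 → S TX; Q → TY P; Q → TX TY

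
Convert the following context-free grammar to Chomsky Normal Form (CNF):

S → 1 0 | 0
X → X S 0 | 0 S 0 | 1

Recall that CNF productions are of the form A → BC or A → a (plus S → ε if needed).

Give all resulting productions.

T1 → 1; T0 → 0; S → 0; X → 1; S → T1 T0; X → X X0; X0 → S T0; X → T0 X1; X1 → S T0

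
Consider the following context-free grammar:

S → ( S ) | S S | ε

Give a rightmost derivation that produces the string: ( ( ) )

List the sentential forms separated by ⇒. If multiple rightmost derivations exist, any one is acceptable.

S ⇒ ( S ) ⇒ ( ( S ) ) ⇒ ( ( ) )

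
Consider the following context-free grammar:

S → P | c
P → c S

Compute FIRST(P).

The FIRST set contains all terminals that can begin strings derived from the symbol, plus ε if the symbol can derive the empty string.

We compute FIRST(P) using the standard algorithm.
FIRST(P) = {c}
FIRST(S) = {c}
Therefore, FIRST(P) = {c}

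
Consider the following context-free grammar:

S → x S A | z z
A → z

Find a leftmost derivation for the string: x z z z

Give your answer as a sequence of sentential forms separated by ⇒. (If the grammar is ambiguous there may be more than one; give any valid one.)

S ⇒ x S A ⇒ x z z A ⇒ x z z z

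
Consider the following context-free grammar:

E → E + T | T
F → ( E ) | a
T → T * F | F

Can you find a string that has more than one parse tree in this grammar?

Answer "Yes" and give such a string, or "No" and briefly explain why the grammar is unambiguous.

No - the grammar is unambiguous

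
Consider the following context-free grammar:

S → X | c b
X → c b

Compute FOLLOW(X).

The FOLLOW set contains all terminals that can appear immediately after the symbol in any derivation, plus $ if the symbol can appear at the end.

We compute FOLLOW(X) using the standard algorithm.
FOLLOW(S) starts with {$}.
FIRST(S) = {c}
FIRST(X) = {c}
FOLLOW(S) = {$}
FOLLOW(X) = {$}
Therefore, FOLLOW(X) = {$}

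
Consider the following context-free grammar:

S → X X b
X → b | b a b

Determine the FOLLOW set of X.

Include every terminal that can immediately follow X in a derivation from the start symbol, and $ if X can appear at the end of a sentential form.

We compute FOLLOW(X) using the standard algorithm.
FOLLOW(S) starts with {$}.
FIRST(S) = {b}
FIRST(X) = {b}
FOLLOW(S) = {$}
FOLLOW(X) = {b}
Therefore, FOLLOW(X) = {b}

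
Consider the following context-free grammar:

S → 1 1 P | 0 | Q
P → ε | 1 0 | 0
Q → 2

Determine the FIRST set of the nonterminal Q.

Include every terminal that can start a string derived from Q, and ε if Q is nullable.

We compute FIRST(Q) using the standard algorithm.
FIRST(P) = {0, 1, ε}
FIRST(Q) = {2}
FIRST(S) = {0, 1, 2}
Therefore, FIRST(Q) = {2}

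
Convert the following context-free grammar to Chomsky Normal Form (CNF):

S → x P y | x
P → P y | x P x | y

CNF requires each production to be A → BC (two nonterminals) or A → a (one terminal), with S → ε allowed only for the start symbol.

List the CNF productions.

TX → x; TY → y; S → x; P → y; S → TX X0; X0 → P TY; P → P TY; P → TX X1; X1 → P TX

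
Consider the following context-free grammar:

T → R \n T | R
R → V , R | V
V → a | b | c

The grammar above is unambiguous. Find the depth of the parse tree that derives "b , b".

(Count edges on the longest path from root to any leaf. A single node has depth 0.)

4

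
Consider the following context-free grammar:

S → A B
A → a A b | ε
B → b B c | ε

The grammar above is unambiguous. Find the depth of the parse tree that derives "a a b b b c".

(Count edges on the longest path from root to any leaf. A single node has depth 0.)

4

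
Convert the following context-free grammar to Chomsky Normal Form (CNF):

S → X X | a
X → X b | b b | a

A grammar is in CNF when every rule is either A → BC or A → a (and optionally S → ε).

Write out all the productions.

S → a; TB → b; X → a; S → X X; X → X TB; X → TB TB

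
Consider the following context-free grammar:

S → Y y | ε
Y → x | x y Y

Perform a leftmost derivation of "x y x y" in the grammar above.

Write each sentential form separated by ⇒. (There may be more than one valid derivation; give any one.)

S ⇒ Y y ⇒ x y Y y ⇒ x y x y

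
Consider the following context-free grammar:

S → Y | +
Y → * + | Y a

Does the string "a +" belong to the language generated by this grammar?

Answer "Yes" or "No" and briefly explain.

No - no valid derivation exists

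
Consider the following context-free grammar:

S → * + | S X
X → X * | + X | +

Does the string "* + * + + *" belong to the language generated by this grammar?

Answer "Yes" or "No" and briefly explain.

No - no valid derivation exists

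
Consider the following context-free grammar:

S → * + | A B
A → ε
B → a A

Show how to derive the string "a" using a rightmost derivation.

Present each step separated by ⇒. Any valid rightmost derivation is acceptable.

S ⇒ A B ⇒ A a A ⇒ A a ⇒ a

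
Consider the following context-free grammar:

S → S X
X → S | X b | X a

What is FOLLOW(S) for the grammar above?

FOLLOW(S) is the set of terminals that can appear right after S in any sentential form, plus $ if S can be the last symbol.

We compute FOLLOW(S) using the standard algorithm.
FOLLOW(S) starts with {$}.
FIRST(S) = {}
FIRST(X) = {}
FOLLOW(S) = {$, a, b}
FOLLOW(X) = {$, a, b}
Therefore, FOLLOW(S) = {$, a, b}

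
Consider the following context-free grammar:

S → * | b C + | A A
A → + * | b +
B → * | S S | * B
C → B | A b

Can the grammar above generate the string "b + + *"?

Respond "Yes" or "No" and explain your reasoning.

Yes - a valid derivation exists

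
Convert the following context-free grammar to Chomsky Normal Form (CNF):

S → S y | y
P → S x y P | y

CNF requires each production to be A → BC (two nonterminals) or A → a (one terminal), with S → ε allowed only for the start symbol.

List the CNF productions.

TY → y; S → y; TX → x; P → y; S → S TY; P → S X0; X0 → TX X1; X1 → TY P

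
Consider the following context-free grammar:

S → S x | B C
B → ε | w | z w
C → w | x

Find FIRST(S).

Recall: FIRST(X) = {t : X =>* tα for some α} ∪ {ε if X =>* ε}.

We compute FIRST(S) using the standard algorithm.
FIRST(B) = {w, z, ε}
FIRST(C) = {w, x}
FIRST(S) = {w, x, z}
Therefore, FIRST(S) = {w, x, z}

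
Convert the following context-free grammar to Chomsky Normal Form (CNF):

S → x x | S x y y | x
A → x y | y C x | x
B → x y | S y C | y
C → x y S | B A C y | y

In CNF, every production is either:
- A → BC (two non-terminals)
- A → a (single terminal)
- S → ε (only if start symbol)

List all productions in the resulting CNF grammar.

TX → x; TY → y; S → x; A → x; B → y; C → y; S → TX TX; S → S X0; X0 → TX X1; X1 → TY TY; A → TX TY; A → TY X2; X2 → C TX; B → TX TY; B → S X3; X3 → TY C; C → TX X4; X4 → TY S; C → B X5; X5 → A X6; X6 → C TY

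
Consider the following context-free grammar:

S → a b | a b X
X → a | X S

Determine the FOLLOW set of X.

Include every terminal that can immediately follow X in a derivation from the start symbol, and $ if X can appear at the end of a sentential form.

We compute FOLLOW(X) using the standard algorithm.
FOLLOW(S) starts with {$}.
FIRST(S) = {a}
FIRST(X) = {a}
FOLLOW(S) = {$, a}
FOLLOW(X) = {$, a}
Therefore, FOLLOW(X) = {$, a}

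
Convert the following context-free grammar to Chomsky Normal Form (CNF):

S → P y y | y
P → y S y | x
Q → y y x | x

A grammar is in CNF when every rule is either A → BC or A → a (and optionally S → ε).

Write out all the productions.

TY → y; S → y; P → x; TX → x; Q → x; S → P X0; X0 → TY TY; P → TY X1; X1 → S TY; Q → TY X2; X2 → TY TX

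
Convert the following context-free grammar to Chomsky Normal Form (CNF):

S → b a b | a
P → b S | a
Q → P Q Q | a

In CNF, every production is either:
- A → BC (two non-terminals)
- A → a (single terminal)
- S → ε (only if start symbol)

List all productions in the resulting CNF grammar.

TB → b; TA → a; S → a; P → a; Q → a; S → TB X0; X0 → TA TB; P → TB S; Q → P X1; X1 → Q Q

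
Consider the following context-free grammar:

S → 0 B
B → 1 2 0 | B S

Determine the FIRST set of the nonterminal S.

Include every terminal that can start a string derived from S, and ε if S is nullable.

We compute FIRST(S) using the standard algorithm.
FIRST(B) = {1}
FIRST(S) = {0}
Therefore, FIRST(S) = {0}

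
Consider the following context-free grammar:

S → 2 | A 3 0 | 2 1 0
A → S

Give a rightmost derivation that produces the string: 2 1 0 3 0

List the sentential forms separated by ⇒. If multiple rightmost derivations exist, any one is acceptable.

S ⇒ A 3 0 ⇒ S 3 0 ⇒ 2 1 0 3 0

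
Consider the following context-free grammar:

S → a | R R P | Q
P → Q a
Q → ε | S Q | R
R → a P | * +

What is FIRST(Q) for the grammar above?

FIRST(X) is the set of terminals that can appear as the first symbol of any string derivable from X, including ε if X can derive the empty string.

We compute FIRST(Q) using the standard algorithm.
FIRST(P) = {*, a}
FIRST(Q) = {*, a, ε}
FIRST(R) = {*, a}
FIRST(S) = {*, a, ε}
Therefore, FIRST(Q) = {*, a, ε}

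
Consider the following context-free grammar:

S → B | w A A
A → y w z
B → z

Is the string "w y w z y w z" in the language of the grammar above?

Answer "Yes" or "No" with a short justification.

Yes - a valid derivation exists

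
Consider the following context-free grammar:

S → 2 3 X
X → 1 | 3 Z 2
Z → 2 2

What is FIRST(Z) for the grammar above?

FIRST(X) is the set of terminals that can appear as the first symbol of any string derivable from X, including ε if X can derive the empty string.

We compute FIRST(Z) using the standard algorithm.
FIRST(S) = {2}
FIRST(X) = {1, 3}
FIRST(Z) = {2}
Therefore, FIRST(Z) = {2}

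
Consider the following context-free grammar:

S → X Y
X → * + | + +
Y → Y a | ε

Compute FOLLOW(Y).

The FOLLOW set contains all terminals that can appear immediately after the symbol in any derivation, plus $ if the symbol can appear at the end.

We compute FOLLOW(Y) using the standard algorithm.
FOLLOW(S) starts with {$}.
FIRST(S) = {*, +}
FIRST(X) = {*, +}
FIRST(Y) = {a, ε}
FOLLOW(S) = {$}
FOLLOW(X) = {$, a}
FOLLOW(Y) = {$, a}
Therefore, FOLLOW(Y) = {$, a}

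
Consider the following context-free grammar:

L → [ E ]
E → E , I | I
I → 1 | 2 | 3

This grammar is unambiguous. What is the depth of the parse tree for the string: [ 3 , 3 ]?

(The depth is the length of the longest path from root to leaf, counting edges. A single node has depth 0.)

4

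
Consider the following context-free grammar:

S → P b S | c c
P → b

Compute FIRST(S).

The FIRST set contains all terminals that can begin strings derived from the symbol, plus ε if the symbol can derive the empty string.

We compute FIRST(S) using the standard algorithm.
FIRST(P) = {b}
FIRST(S) = {b, c}
Therefore, FIRST(S) = {b, c}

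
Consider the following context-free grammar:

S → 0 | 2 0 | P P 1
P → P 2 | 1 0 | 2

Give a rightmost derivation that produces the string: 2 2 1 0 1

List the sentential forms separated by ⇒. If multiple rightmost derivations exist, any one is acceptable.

S ⇒ P P 1 ⇒ P 1 0 1 ⇒ P 2 1 0 1 ⇒ 2 2 1 0 1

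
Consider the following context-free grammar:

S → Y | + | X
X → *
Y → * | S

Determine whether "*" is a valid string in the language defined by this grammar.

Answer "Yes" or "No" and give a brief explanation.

Yes - a valid derivation exists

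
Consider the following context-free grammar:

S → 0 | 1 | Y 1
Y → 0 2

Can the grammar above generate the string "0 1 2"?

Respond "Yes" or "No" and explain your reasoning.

No - no valid derivation exists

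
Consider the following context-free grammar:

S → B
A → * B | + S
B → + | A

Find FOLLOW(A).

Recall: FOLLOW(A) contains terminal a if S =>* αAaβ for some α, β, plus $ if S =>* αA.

We compute FOLLOW(A) using the standard algorithm.
FOLLOW(S) starts with {$}.
FIRST(A) = {*, +}
FIRST(B) = {*, +}
FIRST(S) = {*, +}
FOLLOW(A) = {$}
FOLLOW(B) = {$}
FOLLOW(S) = {$}
Therefore, FOLLOW(A) = {$}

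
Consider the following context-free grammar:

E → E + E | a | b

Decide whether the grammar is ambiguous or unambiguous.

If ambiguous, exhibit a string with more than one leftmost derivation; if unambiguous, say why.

Ambiguous - the string 'b + a + a + b + b' has two distinct leftmost derivations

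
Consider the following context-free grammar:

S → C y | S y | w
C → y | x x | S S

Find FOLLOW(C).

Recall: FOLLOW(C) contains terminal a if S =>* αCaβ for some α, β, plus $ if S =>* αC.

We compute FOLLOW(C) using the standard algorithm.
FOLLOW(S) starts with {$}.
FIRST(C) = {w, x, y}
FIRST(S) = {w, x, y}
FOLLOW(C) = {y}
FOLLOW(S) = {$, w, x, y}
Therefore, FOLLOW(C) = {y}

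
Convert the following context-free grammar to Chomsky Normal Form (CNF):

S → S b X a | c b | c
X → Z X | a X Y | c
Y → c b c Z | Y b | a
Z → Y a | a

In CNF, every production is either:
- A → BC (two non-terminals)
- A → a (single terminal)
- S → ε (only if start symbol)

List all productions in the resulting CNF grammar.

TB → b; TA → a; TC → c; S → c; X → c; Y → a; Z → a; S → S X0; X0 → TB X1; X1 → X TA; S → TC TB; X → Z X; X → TA X2; X2 → X Y; Y → TC X3; X3 → TB X4; X4 → TC Z; Y → Y TB; Z → Y TA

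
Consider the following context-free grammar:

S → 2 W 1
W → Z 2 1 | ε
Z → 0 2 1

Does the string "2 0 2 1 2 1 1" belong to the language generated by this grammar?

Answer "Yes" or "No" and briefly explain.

Yes - a valid derivation exists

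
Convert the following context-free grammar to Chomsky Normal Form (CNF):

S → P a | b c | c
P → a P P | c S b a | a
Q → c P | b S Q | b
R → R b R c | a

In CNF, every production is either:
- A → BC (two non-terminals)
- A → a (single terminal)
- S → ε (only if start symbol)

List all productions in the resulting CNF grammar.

TA → a; TB → b; TC → c; S → c; P → a; Q → b; R → a; S → P TA; S → TB TC; P → TA X0; X0 → P P; P → TC X1; X1 → S X2; X2 → TB TA; Q → TC P; Q → TB X3; X3 → S Q; R → R X4; X4 → TB X5; X5 → R TC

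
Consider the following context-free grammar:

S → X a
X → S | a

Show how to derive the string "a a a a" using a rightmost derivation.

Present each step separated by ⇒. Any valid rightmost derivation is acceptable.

S ⇒ X a ⇒ S a ⇒ X a a ⇒ S a a ⇒ X a a a ⇒ a a a a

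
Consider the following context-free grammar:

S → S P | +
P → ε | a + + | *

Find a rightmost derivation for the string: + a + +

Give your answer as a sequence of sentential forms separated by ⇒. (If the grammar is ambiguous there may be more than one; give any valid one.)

S ⇒ S P ⇒ S a + + ⇒ + a + +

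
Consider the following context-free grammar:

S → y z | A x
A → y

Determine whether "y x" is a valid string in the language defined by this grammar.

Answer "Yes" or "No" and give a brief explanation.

Yes - a valid derivation exists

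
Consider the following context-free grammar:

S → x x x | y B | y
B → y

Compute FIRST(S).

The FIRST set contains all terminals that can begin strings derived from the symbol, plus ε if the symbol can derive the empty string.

We compute FIRST(S) using the standard algorithm.
FIRST(B) = {y}
FIRST(S) = {x, y}
Therefore, FIRST(S) = {x, y}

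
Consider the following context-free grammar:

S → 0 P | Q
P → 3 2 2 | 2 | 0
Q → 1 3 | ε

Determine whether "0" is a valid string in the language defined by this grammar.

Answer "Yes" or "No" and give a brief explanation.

No - no valid derivation exists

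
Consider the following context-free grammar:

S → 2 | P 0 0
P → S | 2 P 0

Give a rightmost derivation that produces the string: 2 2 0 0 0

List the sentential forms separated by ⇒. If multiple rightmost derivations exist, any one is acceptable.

S ⇒ P 0 0 ⇒ 2 P 0 0 0 ⇒ 2 S 0 0 0 ⇒ 2 2 0 0 0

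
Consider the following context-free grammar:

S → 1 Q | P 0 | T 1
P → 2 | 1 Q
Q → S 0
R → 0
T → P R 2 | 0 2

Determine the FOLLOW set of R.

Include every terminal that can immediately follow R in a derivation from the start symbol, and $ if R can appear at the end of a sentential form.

We compute FOLLOW(R) using the standard algorithm.
FOLLOW(S) starts with {$}.
FIRST(P) = {1, 2}
FIRST(Q) = {0, 1, 2}
FIRST(R) = {0}
FIRST(S) = {0, 1, 2}
FIRST(T) = {0, 1, 2}
FOLLOW(P) = {0}
FOLLOW(Q) = {$, 0}
FOLLOW(R) = {2}
FOLLOW(S) = {$, 0}
FOLLOW(T) = {1}
Therefore, FOLLOW(R) = {2}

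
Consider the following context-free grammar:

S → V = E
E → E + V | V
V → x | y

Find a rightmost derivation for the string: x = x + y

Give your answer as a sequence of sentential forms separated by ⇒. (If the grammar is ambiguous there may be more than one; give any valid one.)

S ⇒ V = E ⇒ V = E + V ⇒ V = E + y ⇒ V = V + y ⇒ V = x + y ⇒ x = x + y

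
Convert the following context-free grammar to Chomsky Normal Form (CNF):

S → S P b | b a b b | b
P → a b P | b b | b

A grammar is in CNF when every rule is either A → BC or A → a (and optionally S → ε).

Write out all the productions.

TB → b; TA → a; S → b; P → b; S → S X0; X0 → P TB; S → TB X1; X1 → TA X2; X2 → TB TB; P → TA X3; X3 → TB P; P → TB TB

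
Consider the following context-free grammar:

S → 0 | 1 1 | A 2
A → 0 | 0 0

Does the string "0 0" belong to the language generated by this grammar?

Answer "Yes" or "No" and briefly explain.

No - no valid derivation exists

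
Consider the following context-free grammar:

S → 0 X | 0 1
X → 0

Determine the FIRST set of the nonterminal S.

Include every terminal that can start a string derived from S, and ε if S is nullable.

We compute FIRST(S) using the standard algorithm.
FIRST(S) = {0}
FIRST(X) = {0}
Therefore, FIRST(S) = {0}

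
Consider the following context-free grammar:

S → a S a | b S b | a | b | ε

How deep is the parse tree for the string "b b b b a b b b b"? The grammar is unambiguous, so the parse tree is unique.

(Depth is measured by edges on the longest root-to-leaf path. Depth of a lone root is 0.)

5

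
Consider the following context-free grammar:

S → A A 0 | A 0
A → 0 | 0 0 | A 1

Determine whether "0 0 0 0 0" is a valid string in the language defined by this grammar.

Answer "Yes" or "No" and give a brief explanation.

Yes - a valid derivation exists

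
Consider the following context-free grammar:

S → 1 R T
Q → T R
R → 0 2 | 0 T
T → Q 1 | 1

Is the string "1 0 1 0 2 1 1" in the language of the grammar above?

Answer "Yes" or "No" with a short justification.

Yes - a valid derivation exists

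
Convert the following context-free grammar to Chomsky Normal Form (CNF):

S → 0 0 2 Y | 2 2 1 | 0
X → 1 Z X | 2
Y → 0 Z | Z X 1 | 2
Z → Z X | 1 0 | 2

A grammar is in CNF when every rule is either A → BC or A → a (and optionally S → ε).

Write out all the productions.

T0 → 0; T2 → 2; T1 → 1; S → 0; X → 2; Y → 2; Z → 2; S → T0 X0; X0 → T0 X1; X1 → T2 Y; S → T2 X2; X2 → T2 T1; X → T1 X3; X3 → Z X; Y → T0 Z; Y → Z X4; X4 → X T1; Z → Z X; Z → T1 T0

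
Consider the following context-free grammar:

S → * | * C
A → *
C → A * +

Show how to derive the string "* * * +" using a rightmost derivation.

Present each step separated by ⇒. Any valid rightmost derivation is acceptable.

S ⇒ * C ⇒ * A * + ⇒ * * * +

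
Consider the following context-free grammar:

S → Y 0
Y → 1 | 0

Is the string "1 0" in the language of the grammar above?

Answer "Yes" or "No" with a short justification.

Yes - a valid derivation exists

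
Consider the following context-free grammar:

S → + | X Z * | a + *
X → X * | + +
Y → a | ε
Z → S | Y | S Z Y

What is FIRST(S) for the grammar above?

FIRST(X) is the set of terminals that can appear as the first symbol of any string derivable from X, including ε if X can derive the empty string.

We compute FIRST(S) using the standard algorithm.
FIRST(S) = {+, a}
FIRST(X) = {+}
FIRST(Y) = {a, ε}
FIRST(Z) = {+, a, ε}
Therefore, FIRST(S) = {+, a}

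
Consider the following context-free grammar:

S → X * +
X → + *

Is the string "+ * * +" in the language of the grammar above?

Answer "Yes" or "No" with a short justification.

Yes - a valid derivation exists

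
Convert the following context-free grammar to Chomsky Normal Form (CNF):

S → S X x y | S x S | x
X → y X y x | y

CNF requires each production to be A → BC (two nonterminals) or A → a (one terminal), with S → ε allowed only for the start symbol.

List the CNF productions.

TX → x; TY → y; S → x; X → y; S → S X0; X0 → X X1; X1 → TX TY; S → S X2; X2 → TX S; X → TY X3; X3 → X X4; X4 → TY TX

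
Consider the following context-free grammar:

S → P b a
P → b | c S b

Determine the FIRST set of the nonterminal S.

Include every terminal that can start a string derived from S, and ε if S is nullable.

We compute FIRST(S) using the standard algorithm.
FIRST(P) = {b, c}
FIRST(S) = {b, c}
Therefore, FIRST(S) = {b, c}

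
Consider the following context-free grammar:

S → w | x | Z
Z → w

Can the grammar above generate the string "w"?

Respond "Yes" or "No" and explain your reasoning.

Yes - a valid derivation exists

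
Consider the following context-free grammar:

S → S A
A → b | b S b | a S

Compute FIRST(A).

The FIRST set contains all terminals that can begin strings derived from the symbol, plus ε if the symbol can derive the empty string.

We compute FIRST(A) using the standard algorithm.
FIRST(A) = {a, b}
FIRST(S) = {}
Therefore, FIRST(A) = {a, b}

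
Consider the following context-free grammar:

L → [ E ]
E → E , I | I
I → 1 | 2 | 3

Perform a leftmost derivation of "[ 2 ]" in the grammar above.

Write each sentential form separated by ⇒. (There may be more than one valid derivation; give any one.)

L ⇒ [ E ] ⇒ [ I ] ⇒ [ 2 ]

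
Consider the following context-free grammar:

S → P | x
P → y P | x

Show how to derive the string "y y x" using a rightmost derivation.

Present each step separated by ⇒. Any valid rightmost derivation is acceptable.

S ⇒ P ⇒ y P ⇒ y y P ⇒ y y x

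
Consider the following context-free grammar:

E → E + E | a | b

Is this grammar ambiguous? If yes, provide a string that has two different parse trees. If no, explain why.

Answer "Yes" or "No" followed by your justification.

Yes - the string 'a + a + a + b + a' has two distinct leftmost derivations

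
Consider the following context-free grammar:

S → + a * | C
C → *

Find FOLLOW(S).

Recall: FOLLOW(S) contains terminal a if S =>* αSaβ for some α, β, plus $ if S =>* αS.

We compute FOLLOW(S) using the standard algorithm.
FOLLOW(S) starts with {$}.
FIRST(C) = {*}
FIRST(S) = {*, +}
FOLLOW(C) = {$}
FOLLOW(S) = {$}
Therefore, FOLLOW(S) = {$}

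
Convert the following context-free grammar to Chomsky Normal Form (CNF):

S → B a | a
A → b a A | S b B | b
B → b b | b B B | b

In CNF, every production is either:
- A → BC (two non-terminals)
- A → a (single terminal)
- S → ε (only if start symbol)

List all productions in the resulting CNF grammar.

TA → a; S → a; TB → b; A → b; B → b; S → B TA; A → TB X0; X0 → TA A; A → S X1; X1 → TB B; B → TB TB; B → TB X2; X2 → B B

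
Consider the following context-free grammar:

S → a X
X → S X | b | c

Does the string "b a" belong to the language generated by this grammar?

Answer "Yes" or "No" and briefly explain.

No - no valid derivation exists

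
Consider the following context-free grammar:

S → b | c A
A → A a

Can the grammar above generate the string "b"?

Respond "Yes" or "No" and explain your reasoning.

Yes - a valid derivation exists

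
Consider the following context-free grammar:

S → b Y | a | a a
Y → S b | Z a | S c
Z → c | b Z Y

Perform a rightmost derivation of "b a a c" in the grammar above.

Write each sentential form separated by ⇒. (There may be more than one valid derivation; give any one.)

S ⇒ b Y ⇒ b S c ⇒ b a a c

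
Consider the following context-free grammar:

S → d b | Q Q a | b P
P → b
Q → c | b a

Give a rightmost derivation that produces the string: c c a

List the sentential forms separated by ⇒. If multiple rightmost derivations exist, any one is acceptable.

S ⇒ Q Q a ⇒ Q c a ⇒ c c a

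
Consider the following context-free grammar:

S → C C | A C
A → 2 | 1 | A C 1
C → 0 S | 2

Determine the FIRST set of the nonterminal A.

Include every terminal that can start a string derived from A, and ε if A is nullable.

We compute FIRST(A) using the standard algorithm.
FIRST(A) = {1, 2}
FIRST(C) = {0, 2}
FIRST(S) = {0, 1, 2}
Therefore, FIRST(A) = {1, 2}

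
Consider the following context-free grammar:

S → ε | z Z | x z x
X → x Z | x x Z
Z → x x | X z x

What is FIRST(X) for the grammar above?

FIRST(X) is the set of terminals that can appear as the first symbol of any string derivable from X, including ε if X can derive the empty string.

We compute FIRST(X) using the standard algorithm.
FIRST(S) = {x, z, ε}
FIRST(X) = {x}
FIRST(Z) = {x}
Therefore, FIRST(X) = {x}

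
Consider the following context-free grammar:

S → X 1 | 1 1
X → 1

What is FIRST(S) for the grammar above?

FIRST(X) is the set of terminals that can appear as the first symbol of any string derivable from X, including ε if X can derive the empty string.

We compute FIRST(S) using the standard algorithm.
FIRST(S) = {1}
FIRST(X) = {1}
Therefore, FIRST(S) = {1}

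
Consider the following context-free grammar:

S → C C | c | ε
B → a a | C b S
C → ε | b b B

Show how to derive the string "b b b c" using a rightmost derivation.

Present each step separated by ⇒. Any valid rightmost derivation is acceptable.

S ⇒ C C ⇒ C ⇒ b b B ⇒ b b C b S ⇒ b b C b c ⇒ b b b c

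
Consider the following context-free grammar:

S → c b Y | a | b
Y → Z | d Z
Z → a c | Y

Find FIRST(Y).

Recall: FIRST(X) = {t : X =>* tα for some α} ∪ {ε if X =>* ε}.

We compute FIRST(Y) using the standard algorithm.
FIRST(S) = {a, b, c}
FIRST(Y) = {a, d}
FIRST(Z) = {a, d}
Therefore, FIRST(Y) = {a, d}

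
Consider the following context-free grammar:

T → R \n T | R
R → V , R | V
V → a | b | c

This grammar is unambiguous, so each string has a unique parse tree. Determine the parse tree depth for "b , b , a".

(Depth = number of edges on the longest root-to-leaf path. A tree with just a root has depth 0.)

5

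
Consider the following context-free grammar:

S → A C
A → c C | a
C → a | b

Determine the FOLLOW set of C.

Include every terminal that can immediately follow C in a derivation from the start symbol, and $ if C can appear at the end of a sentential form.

We compute FOLLOW(C) using the standard algorithm.
FOLLOW(S) starts with {$}.
FIRST(A) = {a, c}
FIRST(C) = {a, b}
FIRST(S) = {a, c}
FOLLOW(A) = {a, b}
FOLLOW(C) = {$, a, b}
FOLLOW(S) = {$}
Therefore, FOLLOW(C) = {$, a, b}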